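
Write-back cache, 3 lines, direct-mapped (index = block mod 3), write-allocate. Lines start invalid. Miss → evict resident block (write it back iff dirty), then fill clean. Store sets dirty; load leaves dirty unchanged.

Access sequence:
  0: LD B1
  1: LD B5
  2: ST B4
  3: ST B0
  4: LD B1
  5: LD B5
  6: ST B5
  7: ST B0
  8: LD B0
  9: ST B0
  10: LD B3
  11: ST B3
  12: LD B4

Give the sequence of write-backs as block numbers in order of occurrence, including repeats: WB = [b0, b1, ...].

0: R B1 → L1 miss [-]
1: R B5 → L2 miss [-]
2: W B4 → L1 miss [D]
3: W B0 → L0 miss [D]
4: R B1 → L1 miss wb→B4 [-]
5: R B5 → L2 hit [-]
6: W B5 → L2 hit [D]
7: W B0 → L0 hit [D]
8: R B0 → L0 hit [D]
9: W B0 → L0 hit [D]
10: R B3 → L0 miss wb→B0 [-]
11: W B3 → L0 hit [D]
12: R B4 → L1 miss [-]

WB = [4, 0]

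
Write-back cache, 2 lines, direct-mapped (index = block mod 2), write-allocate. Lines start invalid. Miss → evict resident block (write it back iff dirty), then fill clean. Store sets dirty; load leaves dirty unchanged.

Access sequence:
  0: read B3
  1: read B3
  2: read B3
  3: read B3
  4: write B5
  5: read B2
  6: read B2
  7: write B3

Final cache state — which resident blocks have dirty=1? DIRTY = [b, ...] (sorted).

DIRTY = [3]

0: R B3 → L1 miss [-]
1: R B3 → L1 hit [-]
2: R B3 → L1 hit [-]
3: R B3 → L1 hit [-]
4: W B5 → L1 miss [D]
5: R B2 → L0 miss [-]
6: R B2 → L0 hit [-]
7: W B3 → L1 miss wb→B5 [D]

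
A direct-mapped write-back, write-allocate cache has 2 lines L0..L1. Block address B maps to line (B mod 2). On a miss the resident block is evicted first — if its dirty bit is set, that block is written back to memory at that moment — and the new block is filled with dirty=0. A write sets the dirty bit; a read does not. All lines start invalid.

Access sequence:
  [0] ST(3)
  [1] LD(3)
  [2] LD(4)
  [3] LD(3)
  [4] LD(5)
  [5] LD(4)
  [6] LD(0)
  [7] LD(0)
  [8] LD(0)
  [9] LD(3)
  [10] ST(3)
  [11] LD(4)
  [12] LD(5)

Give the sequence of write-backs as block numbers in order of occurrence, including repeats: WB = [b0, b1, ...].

WB = [3, 3]

0: W B3 -> L1 miss  d=D]
1: R B3 -> L1 hit  d=D]
2: R B4 -> L0 miss  d=-]
3: R B3 -> L1 hit  d=D]
4: R B5 -> L1 miss wb->B3  d=-]
5: R B4 -> L0 hit  d=-]
6: R B0 -> L0 miss  d=-]
7: R B0 -> L0 hit  d=-]
8: R B0 -> L0 hit  d=-]
9: R B3 -> L1 miss  d=-]
10: W B3 -> L1 hit  d=D]
11: R B4 -> L0 miss  d=-]
12: R B5 -> L1 miss wb->B3  d=-]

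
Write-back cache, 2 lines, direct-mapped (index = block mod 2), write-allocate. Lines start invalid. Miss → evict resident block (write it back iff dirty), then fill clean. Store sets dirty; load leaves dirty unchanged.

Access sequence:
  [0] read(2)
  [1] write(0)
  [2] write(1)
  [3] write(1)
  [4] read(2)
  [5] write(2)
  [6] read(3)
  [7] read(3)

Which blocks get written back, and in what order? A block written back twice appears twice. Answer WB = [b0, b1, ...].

  0 | R B2 → L0 miss [-]
  1 | W B0 → L0 miss [D]
  2 | W B1 → L1 miss [D]
  3 | W B1 → L1 hit [D]
  4 | R B2 → L0 miss wb→B0 [-]
  5 | W B2 → L0 hit [D]
  6 | R B3 → L1 miss wb→B1 [-]
  7 | R B3 → L1 hit [-]

WB = [0, 1]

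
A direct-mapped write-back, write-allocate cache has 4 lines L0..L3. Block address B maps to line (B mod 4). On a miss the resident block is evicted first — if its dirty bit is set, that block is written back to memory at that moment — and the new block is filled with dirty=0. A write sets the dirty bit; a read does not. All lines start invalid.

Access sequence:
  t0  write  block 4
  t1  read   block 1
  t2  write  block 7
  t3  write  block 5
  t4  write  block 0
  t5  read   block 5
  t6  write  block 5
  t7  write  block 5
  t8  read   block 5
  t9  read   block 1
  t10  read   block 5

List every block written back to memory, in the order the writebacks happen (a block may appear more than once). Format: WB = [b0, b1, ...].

WB = [4, 5]

  0 | W B4 → L0 miss [D]
  1 | R B1 → L1 miss [-]
  2 | W B7 → L3 miss [D]
  3 | W B5 → L1 miss [D]
  4 | W B0 → L0 miss wb→B4 [D]
  5 | R B5 → L1 hit [D]
  6 | W B5 → L1 hit [D]
  7 | W B5 → L1 hit [D]
  8 | R B5 → L1 hit [D]
  9 | R B1 → L1 miss wb→B5 [-]
  10 | R B5 → L1 miss [-]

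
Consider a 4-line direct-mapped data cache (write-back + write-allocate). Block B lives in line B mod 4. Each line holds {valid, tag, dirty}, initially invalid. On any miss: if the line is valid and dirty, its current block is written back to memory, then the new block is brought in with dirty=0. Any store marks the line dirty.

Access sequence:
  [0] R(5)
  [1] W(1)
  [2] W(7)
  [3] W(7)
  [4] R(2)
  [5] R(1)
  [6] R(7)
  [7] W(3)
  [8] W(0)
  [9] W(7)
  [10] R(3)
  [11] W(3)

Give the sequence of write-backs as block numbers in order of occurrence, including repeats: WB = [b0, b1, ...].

0: R B5 → L1 miss [-]
1: W B1 → L1 miss [D]
2: W B7 → L3 miss [D]
3: W B7 → L3 hit [D]
4: R B2 → L2 miss [-]
5: R B1 → L1 hit [D]
6: R B7 → L3 hit [D]
7: W B3 → L3 miss wb→B7 [D]
8: W B0 → L0 miss [D]
9: W B7 → L3 miss wb→B3 [D]
10: R B3 → L3 miss wb→B7 [-]
11: W B3 → L3 hit [D]

WB = [7, 3, 7]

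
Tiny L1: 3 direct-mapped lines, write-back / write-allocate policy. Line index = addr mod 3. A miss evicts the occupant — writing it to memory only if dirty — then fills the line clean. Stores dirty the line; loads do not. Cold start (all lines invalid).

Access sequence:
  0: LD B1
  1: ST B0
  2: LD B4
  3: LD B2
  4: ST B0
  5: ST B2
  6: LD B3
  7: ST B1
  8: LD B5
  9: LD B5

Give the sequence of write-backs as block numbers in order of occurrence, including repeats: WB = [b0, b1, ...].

WB = [0, 2]

0: R B1 → L1 miss [-]
1: W B0 → L0 miss [D]
2: R B4 → L1 miss [-]
3: R B2 → L2 miss [-]
4: W B0 → L0 hit [D]
5: W B2 → L2 hit [D]
6: R B3 → L0 miss wb→B0 [-]
7: W B1 → L1 miss [D]
8: R B5 → L2 miss wb→B2 [-]
9: R B5 → L2 hit [-]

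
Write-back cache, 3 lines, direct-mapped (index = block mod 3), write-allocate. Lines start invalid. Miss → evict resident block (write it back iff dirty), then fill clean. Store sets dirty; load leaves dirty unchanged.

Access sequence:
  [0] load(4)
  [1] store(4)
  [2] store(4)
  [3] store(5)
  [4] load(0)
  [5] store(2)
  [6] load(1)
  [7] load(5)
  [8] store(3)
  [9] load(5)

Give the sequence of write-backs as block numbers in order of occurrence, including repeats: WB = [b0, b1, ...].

WB = [5, 4, 2]

0: R B4 → L1 miss [-]
1: W B4 → L1 hit [D]
2: W B4 → L1 hit [D]
3: W B5 → L2 miss [D]
4: R B0 → L0 miss [-]
5: W B2 → L2 miss wb→B5 [D]
6: R B1 → L1 miss wb→B4 [-]
7: R B5 → L2 miss wb→B2 [-]
8: W B3 → L0 miss [D]
9: R B5 → L2 hit [-]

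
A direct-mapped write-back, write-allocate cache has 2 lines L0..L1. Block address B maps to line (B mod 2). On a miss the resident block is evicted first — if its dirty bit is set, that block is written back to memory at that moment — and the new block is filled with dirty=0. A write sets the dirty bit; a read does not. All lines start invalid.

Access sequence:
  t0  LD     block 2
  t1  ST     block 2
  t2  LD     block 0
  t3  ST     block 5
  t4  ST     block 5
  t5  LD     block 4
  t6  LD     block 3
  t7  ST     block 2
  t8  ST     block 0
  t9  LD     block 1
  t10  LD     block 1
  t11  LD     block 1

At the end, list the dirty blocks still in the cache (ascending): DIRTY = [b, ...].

0: R B2 -> L0 miss  d=-]
1: W B2 -> L0 hit  d=D]
2: R B0 -> L0 miss wb->B2  d=-]
3: W B5 -> L1 miss  d=D]
4: W B5 -> L1 hit  d=D]
5: R B4 -> L0 miss  d=-]
6: R B3 -> L1 miss wb->B5  d=-]
7: W B2 -> L0 miss  d=D]
8: W B0 -> L0 miss wb->B2  d=D]
9: R B1 -> L1 miss  d=-]
10: R B1 -> L1 hit  d=-]
11: R B1 -> L1 hit  d=-]

DIRTY = [0]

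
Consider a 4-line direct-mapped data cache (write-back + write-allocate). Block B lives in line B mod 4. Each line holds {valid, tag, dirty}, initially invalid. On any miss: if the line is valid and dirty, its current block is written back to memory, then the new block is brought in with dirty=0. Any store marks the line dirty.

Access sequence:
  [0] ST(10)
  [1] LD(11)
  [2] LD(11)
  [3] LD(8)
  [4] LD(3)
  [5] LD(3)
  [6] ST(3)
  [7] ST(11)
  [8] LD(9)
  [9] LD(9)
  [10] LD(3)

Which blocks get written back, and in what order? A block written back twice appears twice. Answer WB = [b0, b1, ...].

WB = [3, 11]

0: W B10 → L2 miss [D]
1: R B11 → L3 miss [-]
2: R B11 → L3 hit [-]
3: R B8 → L0 miss [-]
4: R B3 → L3 miss [-]
5: R B3 → L3 hit [-]
6: W B3 → L3 hit [D]
7: W B11 → L3 miss wb→B3 [D]
8: R B9 → L1 miss [-]
9: R B9 → L1 hit [-]
10: R B3 → L3 miss wb→B11 [-]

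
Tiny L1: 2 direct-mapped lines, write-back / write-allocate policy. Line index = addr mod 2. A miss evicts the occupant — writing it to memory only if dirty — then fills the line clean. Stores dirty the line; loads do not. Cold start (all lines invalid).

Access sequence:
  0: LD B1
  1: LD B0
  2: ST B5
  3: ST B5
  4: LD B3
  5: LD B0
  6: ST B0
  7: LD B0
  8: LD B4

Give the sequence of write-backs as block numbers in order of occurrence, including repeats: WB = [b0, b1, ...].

WB = [5, 0]

0: R B1 → L1 miss [-]
1: R B0 → L0 miss [-]
2: W B5 → L1 miss [D]
3: W B5 → L1 hit [D]
4: R B3 → L1 miss wb→B5 [-]
5: R B0 → L0 hit [-]
6: W B0 → L0 hit [D]
7: R B0 → L0 hit [D]
8: R B4 → L0 miss wb→B0 [-]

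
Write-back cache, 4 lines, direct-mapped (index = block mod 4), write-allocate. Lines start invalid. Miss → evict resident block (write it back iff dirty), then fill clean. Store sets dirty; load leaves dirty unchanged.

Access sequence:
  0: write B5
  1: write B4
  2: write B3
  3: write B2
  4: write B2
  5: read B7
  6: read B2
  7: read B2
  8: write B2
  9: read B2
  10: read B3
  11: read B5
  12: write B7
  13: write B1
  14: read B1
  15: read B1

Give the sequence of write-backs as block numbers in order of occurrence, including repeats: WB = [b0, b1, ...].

  0 | W B5 → L1 miss [D]
  1 | W B4 → L0 miss [D]
  2 | W B3 → L3 miss [D]
  3 | W B2 → L2 miss [D]
  4 | W B2 → L2 hit [D]
  5 | R B7 → L3 miss wb→B3 [-]
  6 | R B2 → L2 hit [D]
  7 | R B2 → L2 hit [D]
  8 | W B2 → L2 hit [D]
  9 | R B2 → L2 hit [D]
  10 | R B3 → L3 miss [-]
  11 | R B5 → L1 hit [D]
  12 | W B7 → L3 miss [D]
  13 | W B1 → L1 miss wb→B5 [D]
  14 | R B1 → L1 hit [D]
  15 | R B1 → L1 hit [D]

WB = [3, 5]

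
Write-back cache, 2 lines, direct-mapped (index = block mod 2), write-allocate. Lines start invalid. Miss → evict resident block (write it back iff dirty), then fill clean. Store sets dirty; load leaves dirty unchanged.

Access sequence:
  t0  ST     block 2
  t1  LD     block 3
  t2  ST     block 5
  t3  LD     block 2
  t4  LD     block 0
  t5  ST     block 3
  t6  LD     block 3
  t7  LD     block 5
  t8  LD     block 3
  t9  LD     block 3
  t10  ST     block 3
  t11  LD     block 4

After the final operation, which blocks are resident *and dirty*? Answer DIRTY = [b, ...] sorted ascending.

DIRTY = [3]

  0 | W B2 → L0 miss [D]
  1 | R B3 → L1 miss [-]
  2 | W B5 → L1 miss [D]
  3 | R B2 → L0 hit [D]
  4 | R B0 → L0 miss wb→B2 [-]
  5 | W B3 → L1 miss wb→B5 [D]
  6 | R B3 → L1 hit [D]
  7 | R B5 → L1 miss wb→B3 [-]
  8 | R B3 → L1 miss [-]
  9 | R B3 → L1 hit [-]
  10 | W B3 → L1 hit [D]
  11 | R B4 → L0 miss [-]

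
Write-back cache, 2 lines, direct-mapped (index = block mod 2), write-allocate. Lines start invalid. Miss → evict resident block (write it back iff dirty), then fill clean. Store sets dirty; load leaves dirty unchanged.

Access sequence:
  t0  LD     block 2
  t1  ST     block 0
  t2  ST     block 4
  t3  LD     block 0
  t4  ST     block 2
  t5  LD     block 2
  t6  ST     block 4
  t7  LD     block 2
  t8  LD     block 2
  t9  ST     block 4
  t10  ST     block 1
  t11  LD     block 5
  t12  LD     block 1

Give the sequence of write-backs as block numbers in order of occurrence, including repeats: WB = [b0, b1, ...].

0: R B2 → L0 miss [-]
1: W B0 → L0 miss [D]
2: W B4 → L0 miss wb→B0 [D]
3: R B0 → L0 miss wb→B4 [-]
4: W B2 → L0 miss [D]
5: R B2 → L0 hit [D]
6: W B4 → L0 miss wb→B2 [D]
7: R B2 → L0 miss wb→B4 [-]
8: R B2 → L0 hit [-]
9: W B4 → L0 miss [D]
10: W B1 → L1 miss [D]
11: R B5 → L1 miss wb→B1 [-]
12: R B1 → L1 miss [-]

WB = [0, 4, 2, 4, 1]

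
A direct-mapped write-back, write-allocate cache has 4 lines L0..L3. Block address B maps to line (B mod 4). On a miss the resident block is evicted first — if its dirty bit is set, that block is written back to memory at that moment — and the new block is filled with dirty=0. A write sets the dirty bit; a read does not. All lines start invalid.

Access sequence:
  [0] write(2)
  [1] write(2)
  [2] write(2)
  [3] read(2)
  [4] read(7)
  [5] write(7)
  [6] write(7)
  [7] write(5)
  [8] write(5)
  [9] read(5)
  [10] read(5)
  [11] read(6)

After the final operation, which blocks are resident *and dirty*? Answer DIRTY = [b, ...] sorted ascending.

DIRTY = [5, 7]

0: W B2 -> L2 miss  d=D]
1: W B2 -> L2 hit  d=D]
2: W B2 -> L2 hit  d=D]
3: R B2 -> L2 hit  d=D]
4: R B7 -> L3 miss  d=-]
5: W B7 -> L3 hit  d=D]
6: W B7 -> L3 hit  d=D]
7: W B5 -> L1 miss  d=D]
8: W B5 -> L1 hit  d=D]
9: R B5 -> L1 hit  d=D]
10: R B5 -> L1 hit  d=D]
11: R B6 -> L2 miss wb->B2  d=-]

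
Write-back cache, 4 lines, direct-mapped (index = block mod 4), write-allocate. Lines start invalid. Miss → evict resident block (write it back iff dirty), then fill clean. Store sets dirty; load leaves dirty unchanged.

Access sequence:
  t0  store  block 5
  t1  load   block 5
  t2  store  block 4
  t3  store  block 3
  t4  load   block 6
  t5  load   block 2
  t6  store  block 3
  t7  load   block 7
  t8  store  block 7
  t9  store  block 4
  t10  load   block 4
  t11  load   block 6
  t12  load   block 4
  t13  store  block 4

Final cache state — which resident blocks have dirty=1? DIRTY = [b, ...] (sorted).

DIRTY = [4, 5, 7]

0: W B5 → L1 miss [D]
1: R B5 → L1 hit [D]
2: W B4 → L0 miss [D]
3: W B3 → L3 miss [D]
4: R B6 → L2 miss [-]
5: R B2 → L2 miss [-]
6: W B3 → L3 hit [D]
7: R B7 → L3 miss wb→B3 [-]
8: W B7 → L3 hit [D]
9: W B4 → L0 hit [D]
10: R B4 → L0 hit [D]
11: R B6 → L2 miss [-]
12: R B4 → L0 hit [D]
13: W B4 → L0 hit [D]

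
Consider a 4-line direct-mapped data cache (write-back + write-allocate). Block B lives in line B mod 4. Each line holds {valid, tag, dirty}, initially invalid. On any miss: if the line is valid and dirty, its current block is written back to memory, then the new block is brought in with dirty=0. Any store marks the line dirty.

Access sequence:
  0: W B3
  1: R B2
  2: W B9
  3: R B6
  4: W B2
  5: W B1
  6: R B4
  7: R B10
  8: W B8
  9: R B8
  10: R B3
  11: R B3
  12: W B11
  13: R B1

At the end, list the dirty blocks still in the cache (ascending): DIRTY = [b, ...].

0: W B3 -> L3 miss  d=D]
1: R B2 -> L2 miss  d=-]
2: W B9 -> L1 miss  d=D]
3: R B6 -> L2 miss  d=-]
4: W B2 -> L2 miss  d=D]
5: W B1 -> L1 miss wb->B9  d=D]
6: R B4 -> L0 miss  d=-]
7: R B10 -> L2 miss wb->B2  d=-]
8: W B8 -> L0 miss  d=D]
9: R B8 -> L0 hit  d=D]
10: R B3 -> L3 hit  d=D]
11: R B3 -> L3 hit  d=D]
12: W B11 -> L3 miss wb->B3  d=D]
13: R B1 -> L1 hit  d=D]

DIRTY = [1, 8, 11]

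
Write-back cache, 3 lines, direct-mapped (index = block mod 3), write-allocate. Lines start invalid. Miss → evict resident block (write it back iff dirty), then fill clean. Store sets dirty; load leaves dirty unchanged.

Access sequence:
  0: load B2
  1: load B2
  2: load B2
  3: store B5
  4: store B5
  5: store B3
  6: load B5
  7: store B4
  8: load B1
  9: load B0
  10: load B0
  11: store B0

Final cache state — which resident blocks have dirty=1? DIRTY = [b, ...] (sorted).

DIRTY = [0, 5]

  0 | R B2 → L2 miss [-]
  1 | R B2 → L2 hit [-]
  2 | R B2 → L2 hit [-]
  3 | W B5 → L2 miss [D]
  4 | W B5 → L2 hit [D]
  5 | W B3 → L0 miss [D]
  6 | R B5 → L2 hit [D]
  7 | W B4 → L1 miss [D]
  8 | R B1 → L1 miss wb→B4 [-]
  9 | R B0 → L0 miss wb→B3 [-]
  10 | R B0 → L0 hit [-]
  11 | W B0 → L0 hit [D]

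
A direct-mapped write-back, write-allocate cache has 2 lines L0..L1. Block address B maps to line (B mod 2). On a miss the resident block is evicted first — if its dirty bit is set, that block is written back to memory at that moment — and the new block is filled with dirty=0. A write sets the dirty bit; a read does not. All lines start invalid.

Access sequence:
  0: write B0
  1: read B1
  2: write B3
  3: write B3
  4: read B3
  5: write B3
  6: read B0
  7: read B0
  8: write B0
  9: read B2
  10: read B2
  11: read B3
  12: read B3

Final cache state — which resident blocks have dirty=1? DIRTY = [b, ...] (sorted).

0: W B0 -> L0 miss  d=D]
1: R B1 -> L1 miss  d=-]
2: W B3 -> L1 miss  d=D]
3: W B3 -> L1 hit  d=D]
4: R B3 -> L1 hit  d=D]
5: W B3 -> L1 hit  d=D]
6: R B0 -> L0 hit  d=D]
7: R B0 -> L0 hit  d=D]
8: W B0 -> L0 hit  d=D]
9: R B2 -> L0 miss wb->B0  d=-]
10: R B2 -> L0 hit  d=-]
11: R B3 -> L1 hit  d=D]
12: R B3 -> L1 hit  d=D]

DIRTY = [3]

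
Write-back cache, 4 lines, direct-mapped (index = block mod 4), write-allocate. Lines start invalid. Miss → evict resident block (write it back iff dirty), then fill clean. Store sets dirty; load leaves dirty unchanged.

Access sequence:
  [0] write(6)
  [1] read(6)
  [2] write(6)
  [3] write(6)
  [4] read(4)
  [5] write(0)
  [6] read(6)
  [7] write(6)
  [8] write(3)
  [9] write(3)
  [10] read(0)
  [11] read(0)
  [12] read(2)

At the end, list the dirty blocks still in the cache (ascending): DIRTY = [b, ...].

  0 | W B6 → L2 miss [D]
  1 | R B6 → L2 hit [D]
  2 | W B6 → L2 hit [D]
  3 | W B6 → L2 hit [D]
  4 | R B4 → L0 miss [-]
  5 | W B0 → L0 miss [D]
  6 | R B6 → L2 hit [D]
  7 | W B6 → L2 hit [D]
  8 | W B3 → L3 miss [D]
  9 | W B3 → L3 hit [D]
  10 | R B0 → L0 hit [D]
  11 | R B0 → L0 hit [D]
  12 | R B2 → L2 miss wb→B6 [-]

DIRTY = [0, 3]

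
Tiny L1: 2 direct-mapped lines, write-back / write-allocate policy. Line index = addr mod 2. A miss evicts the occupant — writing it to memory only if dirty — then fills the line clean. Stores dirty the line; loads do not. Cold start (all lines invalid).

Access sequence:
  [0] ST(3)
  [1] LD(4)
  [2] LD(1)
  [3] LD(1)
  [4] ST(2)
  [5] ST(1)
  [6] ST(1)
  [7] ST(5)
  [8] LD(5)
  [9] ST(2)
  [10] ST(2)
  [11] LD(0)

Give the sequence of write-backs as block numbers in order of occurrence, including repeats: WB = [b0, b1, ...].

0: W B3 → L1 miss [D]
1: R B4 → L0 miss [-]
2: R B1 → L1 miss wb→B3 [-]
3: R B1 → L1 hit [-]
4: W B2 → L0 miss [D]
5: W B1 → L1 hit [D]
6: W B1 → L1 hit [D]
7: W B5 → L1 miss wb→B1 [D]
8: R B5 → L1 hit [D]
9: W B2 → L0 hit [D]
10: W B2 → L0 hit [D]
11: R B0 → L0 miss wb→B2 [-]

WB = [3, 1, 2]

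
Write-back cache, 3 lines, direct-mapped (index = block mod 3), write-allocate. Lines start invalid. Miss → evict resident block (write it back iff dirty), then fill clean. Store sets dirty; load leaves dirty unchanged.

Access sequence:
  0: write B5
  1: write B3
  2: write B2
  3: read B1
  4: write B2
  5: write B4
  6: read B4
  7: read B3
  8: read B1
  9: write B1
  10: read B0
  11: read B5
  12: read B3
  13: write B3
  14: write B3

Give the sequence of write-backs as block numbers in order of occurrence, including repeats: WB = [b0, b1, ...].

WB = [5, 4, 3, 2]

0: W B5 -> L2 miss  d=D]
1: W B3 -> L0 miss  d=D]
2: W B2 -> L2 miss wb->B5  d=D]
3: R B1 -> L1 miss  d=-]
4: W B2 -> L2 hit  d=D]
5: W B4 -> L1 miss  d=D]
6: R B4 -> L1 hit  d=D]
7: R B3 -> L0 hit  d=D]
8: R B1 -> L1 miss wb->B4  d=-]
9: W B1 -> L1 hit  d=D]
10: R B0 -> L0 miss wb->B3  d=-]
11: R B5 -> L2 miss wb->B2  d=-]
12: R B3 -> L0 miss  d=-]
13: W B3 -> L0 hit  d=D]
14: W B3 -> L0 hit  d=D]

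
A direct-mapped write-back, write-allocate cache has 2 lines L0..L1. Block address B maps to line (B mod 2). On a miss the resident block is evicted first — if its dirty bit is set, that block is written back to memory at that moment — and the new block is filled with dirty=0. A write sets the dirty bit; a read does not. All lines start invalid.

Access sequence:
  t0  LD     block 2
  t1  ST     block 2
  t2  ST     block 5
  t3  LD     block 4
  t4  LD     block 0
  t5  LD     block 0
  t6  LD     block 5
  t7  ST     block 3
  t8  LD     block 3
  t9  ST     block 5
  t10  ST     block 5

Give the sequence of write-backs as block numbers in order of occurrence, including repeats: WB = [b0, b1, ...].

0: R B2 → L0 miss [-]
1: W B2 → L0 hit [D]
2: W B5 → L1 miss [D]
3: R B4 → L0 miss wb→B2 [-]
4: R B0 → L0 miss [-]
5: R B0 → L0 hit [-]
6: R B5 → L1 hit [D]
7: W B3 → L1 miss wb→B5 [D]
8: R B3 → L1 hit [D]
9: W B5 → L1 miss wb→B3 [D]
10: W B5 → L1 hit [D]

WB = [2, 5, 3]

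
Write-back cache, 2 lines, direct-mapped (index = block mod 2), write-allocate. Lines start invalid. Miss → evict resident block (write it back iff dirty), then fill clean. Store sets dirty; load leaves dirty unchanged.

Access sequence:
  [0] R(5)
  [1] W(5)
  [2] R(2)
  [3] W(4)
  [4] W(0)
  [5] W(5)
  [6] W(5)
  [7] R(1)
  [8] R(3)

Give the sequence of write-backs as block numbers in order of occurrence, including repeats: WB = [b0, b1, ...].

WB = [4, 5]

0: R B5 → L1 miss [-]
1: W B5 → L1 hit [D]
2: R B2 → L0 miss [-]
3: W B4 → L0 miss [D]
4: W B0 → L0 miss wb→B4 [D]
5: W B5 → L1 hit [D]
6: W B5 → L1 hit [D]
7: R B1 → L1 miss wb→B5 [-]
8: R B3 → L1 miss [-]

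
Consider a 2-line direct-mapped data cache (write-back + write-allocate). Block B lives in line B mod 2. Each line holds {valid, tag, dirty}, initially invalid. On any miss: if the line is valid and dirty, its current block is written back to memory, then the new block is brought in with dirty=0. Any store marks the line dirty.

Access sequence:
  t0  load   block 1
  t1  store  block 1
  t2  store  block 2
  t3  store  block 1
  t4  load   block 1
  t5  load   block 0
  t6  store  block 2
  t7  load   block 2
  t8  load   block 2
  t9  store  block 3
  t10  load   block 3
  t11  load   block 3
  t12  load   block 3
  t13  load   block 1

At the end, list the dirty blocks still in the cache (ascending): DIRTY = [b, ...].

DIRTY = [2]

0: R B1 -> L1 miss  d=-]
1: W B1 -> L1 hit  d=D]
2: W B2 -> L0 miss  d=D]
3: W B1 -> L1 hit  d=D]
4: R B1 -> L1 hit  d=D]
5: R B0 -> L0 miss wb->B2  d=-]
6: W B2 -> L0 miss  d=D]
7: R B2 -> L0 hit  d=D]
8: R B2 -> L0 hit  d=D]
9: W B3 -> L1 miss wb->B1  d=D]
10: R B3 -> L1 hit  d=D]
11: R B3 -> L1 hit  d=D]
12: R B3 -> L1 hit  d=D]
13: R B1 -> L1 miss wb->B3  d=-]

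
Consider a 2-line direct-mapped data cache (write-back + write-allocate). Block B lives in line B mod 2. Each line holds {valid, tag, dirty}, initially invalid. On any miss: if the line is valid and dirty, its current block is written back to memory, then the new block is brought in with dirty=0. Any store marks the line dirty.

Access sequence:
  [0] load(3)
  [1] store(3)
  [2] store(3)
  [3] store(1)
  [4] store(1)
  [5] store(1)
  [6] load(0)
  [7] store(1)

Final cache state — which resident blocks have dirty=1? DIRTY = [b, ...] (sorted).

DIRTY = [1]

0: R B3 → L1 miss [-]
1: W B3 → L1 hit [D]
2: W B3 → L1 hit [D]
3: W B1 → L1 miss wb→B3 [D]
4: W B1 → L1 hit [D]
5: W B1 → L1 hit [D]
6: R B0 → L0 miss [-]
7: W B1 → L1 hit [D]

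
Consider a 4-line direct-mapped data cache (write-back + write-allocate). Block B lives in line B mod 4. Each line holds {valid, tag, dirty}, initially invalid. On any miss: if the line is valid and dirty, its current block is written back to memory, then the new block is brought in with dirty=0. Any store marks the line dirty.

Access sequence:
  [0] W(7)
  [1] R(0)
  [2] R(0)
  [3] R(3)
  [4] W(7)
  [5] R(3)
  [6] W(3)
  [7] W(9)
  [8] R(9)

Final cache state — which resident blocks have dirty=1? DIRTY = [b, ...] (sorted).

0: W B7 -> L3 miss  d=D]
1: R B0 -> L0 miss  d=-]
2: R B0 -> L0 hit  d=-]
3: R B3 -> L3 miss wb->B7  d=-]
4: W B7 -> L3 miss  d=D]
5: R B3 -> L3 miss wb->B7  d=-]
6: W B3 -> L3 hit  d=D]
7: W B9 -> L1 miss  d=D]
8: R B9 -> L1 hit  d=D]

DIRTY = [3, 9]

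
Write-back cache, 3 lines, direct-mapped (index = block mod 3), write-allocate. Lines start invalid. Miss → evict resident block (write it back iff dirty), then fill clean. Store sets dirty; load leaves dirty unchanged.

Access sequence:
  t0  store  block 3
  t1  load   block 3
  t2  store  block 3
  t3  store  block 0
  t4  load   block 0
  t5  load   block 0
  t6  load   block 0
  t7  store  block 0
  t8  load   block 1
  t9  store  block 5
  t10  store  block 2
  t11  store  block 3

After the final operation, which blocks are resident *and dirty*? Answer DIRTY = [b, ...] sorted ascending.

0: W B3 -> L0 miss  d=D]
1: R B3 -> L0 hit  d=D]
2: W B3 -> L0 hit  d=D]
3: W B0 -> L0 miss wb->B3  d=D]
4: R B0 -> L0 hit  d=D]
5: R B0 -> L0 hit  d=D]
6: R B0 -> L0 hit  d=D]
7: W B0 -> L0 hit  d=D]
8: R B1 -> L1 miss  d=-]
9: W B5 -> L2 miss  d=D]
10: W B2 -> L2 miss wb->B5  d=D]
11: W B3 -> L0 miss wb->B0  d=D]

DIRTY = [2, 3]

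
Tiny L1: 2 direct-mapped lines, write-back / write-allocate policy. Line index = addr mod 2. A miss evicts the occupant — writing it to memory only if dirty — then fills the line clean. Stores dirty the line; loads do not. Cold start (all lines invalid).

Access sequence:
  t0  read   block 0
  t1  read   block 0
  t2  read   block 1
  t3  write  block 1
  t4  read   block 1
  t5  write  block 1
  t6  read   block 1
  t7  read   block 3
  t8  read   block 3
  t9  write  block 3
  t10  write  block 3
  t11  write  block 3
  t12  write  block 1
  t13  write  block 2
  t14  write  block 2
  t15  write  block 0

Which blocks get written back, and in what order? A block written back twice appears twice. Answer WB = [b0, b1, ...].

WB = [1, 3, 2]

0: R B0 → L0 miss [-]
1: R B0 → L0 hit [-]
2: R B1 → L1 miss [-]
3: W B1 → L1 hit [D]
4: R B1 → L1 hit [D]
5: W B1 → L1 hit [D]
6: R B1 → L1 hit [D]
7: R B3 → L1 miss wb→B1 [-]
8: R B3 → L1 hit [-]
9: W B3 → L1 hit [D]
10: W B3 → L1 hit [D]
11: W B3 → L1 hit [D]
12: W B1 → L1 miss wb→B3 [D]
13: W B2 → L0 miss [D]
14: W B2 → L0 hit [D]
15: W B0 → L0 miss wb→B2 [D]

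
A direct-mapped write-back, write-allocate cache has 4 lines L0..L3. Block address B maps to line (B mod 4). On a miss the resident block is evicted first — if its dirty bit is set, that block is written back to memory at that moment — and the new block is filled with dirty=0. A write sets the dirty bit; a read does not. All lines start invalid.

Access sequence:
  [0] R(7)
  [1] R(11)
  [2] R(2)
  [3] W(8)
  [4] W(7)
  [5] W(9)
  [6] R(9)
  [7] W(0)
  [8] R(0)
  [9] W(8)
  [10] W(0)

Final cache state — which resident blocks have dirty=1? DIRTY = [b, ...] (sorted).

0: R B7 → L3 miss [-]
1: R B11 → L3 miss [-]
2: R B2 → L2 miss [-]
3: W B8 → L0 miss [D]
4: W B7 → L3 miss [D]
5: W B9 → L1 miss [D]
6: R B9 → L1 hit [D]
7: W B0 → L0 miss wb→B8 [D]
8: R B0 → L0 hit [D]
9: W B8 → L0 miss wb→B0 [D]
10: W B0 → L0 miss wb→B8 [D]

DIRTY = [0, 7, 9]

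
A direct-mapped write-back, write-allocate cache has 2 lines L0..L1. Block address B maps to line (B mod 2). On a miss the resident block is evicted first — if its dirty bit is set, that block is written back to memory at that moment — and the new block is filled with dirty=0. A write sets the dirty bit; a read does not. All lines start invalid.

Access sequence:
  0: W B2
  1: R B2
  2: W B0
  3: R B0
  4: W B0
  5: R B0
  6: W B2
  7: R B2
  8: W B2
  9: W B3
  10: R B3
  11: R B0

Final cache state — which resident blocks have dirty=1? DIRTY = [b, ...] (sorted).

DIRTY = [3]

  0 | W B2 → L0 miss [D]
  1 | R B2 → L0 hit [D]
  2 | W B0 → L0 miss wb→B2 [D]
  3 | R B0 → L0 hit [D]
  4 | W B0 → L0 hit [D]
  5 | R B0 → L0 hit [D]
  6 | W B2 → L0 miss wb→B0 [D]
  7 | R B2 → L0 hit [D]
  8 | W B2 → L0 hit [D]
  9 | W B3 → L1 miss [D]
  10 | R B3 → L1 hit [D]
  11 | R B0 → L0 miss wb→B2 [-]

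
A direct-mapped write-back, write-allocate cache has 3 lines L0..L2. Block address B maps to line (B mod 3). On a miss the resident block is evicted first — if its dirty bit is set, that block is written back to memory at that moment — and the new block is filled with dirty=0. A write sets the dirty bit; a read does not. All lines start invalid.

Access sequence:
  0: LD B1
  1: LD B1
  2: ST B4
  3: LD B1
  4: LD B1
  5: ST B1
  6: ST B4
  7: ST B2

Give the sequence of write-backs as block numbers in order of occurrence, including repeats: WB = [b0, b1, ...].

WB = [4, 1]

0: R B1 → L1 miss [-]
1: R B1 → L1 hit [-]
2: W B4 → L1 miss [D]
3: R B1 → L1 miss wb→B4 [-]
4: R B1 → L1 hit [-]
5: W B1 → L1 hit [D]
6: W B4 → L1 miss wb→B1 [D]
7: W B2 → L2 miss [D]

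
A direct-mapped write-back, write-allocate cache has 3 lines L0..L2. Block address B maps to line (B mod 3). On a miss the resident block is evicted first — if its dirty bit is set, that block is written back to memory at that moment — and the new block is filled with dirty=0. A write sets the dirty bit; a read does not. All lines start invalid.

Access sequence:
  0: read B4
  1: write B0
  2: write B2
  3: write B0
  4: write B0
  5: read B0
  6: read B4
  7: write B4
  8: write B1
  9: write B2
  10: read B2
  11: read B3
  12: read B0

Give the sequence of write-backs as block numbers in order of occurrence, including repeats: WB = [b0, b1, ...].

WB = [4, 0]

0: R B4 -> L1 miss  d=-]
1: W B0 -> L0 miss  d=D]
2: W B2 -> L2 miss  d=D]
3: W B0 -> L0 hit  d=D]
4: W B0 -> L0 hit  d=D]
5: R B0 -> L0 hit  d=D]
6: R B4 -> L1 hit  d=-]
7: W B4 -> L1 hit  d=D]
8: W B1 -> L1 miss wb->B4  d=D]
9: W B2 -> L2 hit  d=D]
10: R B2 -> L2 hit  d=D]
11: R B3 -> L0 miss wb->B0  d=-]
12: R B0 -> L0 miss  d=-]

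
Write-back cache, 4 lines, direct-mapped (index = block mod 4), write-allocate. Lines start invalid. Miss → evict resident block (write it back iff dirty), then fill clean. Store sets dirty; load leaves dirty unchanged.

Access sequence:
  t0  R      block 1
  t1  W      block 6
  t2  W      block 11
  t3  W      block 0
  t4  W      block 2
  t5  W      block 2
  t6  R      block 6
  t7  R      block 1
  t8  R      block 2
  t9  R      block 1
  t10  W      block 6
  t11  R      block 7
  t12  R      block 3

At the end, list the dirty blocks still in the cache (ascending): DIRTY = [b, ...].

DIRTY = [0, 6]

  0 | R B1 → L1 miss [-]
  1 | W B6 → L2 miss [D]
  2 | W B11 → L3 miss [D]
  3 | W B0 → L0 miss [D]
  4 | W B2 → L2 miss wb→B6 [D]
  5 | W B2 → L2 hit [D]
  6 | R B6 → L2 miss wb→B2 [-]
  7 | R B1 → L1 hit [-]
  8 | R B2 → L2 miss [-]
  9 | R B1 → L1 hit [-]
  10 | W B6 → L2 miss [D]
  11 | R B7 → L3 miss wb→B11 [-]
  12 | R B3 → L3 miss [-]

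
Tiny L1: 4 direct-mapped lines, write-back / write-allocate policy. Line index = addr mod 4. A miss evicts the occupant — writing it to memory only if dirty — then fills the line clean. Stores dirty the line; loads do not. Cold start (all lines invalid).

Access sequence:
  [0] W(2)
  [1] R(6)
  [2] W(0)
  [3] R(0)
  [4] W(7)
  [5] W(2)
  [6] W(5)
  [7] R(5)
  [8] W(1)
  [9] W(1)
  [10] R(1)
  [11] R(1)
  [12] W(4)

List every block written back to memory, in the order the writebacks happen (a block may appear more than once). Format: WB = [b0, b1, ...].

WB = [2, 5, 0]

  0 | W B2 → L2 miss [D]
  1 | R B6 → L2 miss wb→B2 [-]
  2 | W B0 → L0 miss [D]
  3 | R B0 → L0 hit [D]
  4 | W B7 → L3 miss [D]
  5 | W B2 → L2 miss [D]
  6 | W B5 → L1 miss [D]
  7 | R B5 → L1 hit [D]
  8 | W B1 → L1 miss wb→B5 [D]
  9 | W B1 → L1 hit [D]
  10 | R B1 → L1 hit [D]
  11 | R B1 → L1 hit [D]
  12 | W B4 → L0 miss wb→B0 [D]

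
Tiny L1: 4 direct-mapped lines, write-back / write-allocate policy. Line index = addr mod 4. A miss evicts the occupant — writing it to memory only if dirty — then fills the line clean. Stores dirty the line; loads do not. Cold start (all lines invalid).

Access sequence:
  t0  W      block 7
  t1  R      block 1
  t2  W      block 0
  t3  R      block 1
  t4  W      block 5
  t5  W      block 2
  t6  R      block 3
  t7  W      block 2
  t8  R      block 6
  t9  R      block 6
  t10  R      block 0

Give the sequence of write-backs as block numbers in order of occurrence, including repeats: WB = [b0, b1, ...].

  0 | W B7 → L3 miss [D]
  1 | R B1 → L1 miss [-]
  2 | W B0 → L0 miss [D]
  3 | R B1 → L1 hit [-]
  4 | W B5 → L1 miss [D]
  5 | W B2 → L2 miss [D]
  6 | R B3 → L3 miss wb→B7 [-]
  7 | W B2 → L2 hit [D]
  8 | R B6 → L2 miss wb→B2 [-]
  9 | R B6 → L2 hit [-]
  10 | R B0 → L0 hit [D]

WB = [7, 2]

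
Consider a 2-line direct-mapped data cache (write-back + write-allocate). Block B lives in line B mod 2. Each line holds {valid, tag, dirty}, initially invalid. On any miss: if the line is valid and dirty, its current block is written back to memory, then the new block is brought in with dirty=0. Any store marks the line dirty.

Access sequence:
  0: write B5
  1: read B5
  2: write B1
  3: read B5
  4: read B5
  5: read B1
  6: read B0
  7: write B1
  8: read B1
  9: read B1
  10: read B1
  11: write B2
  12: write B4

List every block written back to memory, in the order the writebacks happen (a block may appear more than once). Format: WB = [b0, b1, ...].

0: W B5 → L1 miss [D]
1: R B5 → L1 hit [D]
2: W B1 → L1 miss wb→B5 [D]
3: R B5 → L1 miss wb→B1 [-]
4: R B5 → L1 hit [-]
5: R B1 → L1 miss [-]
6: R B0 → L0 miss [-]
7: W B1 → L1 hit [D]
8: R B1 → L1 hit [D]
9: R B1 → L1 hit [D]
10: R B1 → L1 hit [D]
11: W B2 → L0 miss [D]
12: W B4 → L0 miss wb→B2 [D]

WB = [5, 1, 2]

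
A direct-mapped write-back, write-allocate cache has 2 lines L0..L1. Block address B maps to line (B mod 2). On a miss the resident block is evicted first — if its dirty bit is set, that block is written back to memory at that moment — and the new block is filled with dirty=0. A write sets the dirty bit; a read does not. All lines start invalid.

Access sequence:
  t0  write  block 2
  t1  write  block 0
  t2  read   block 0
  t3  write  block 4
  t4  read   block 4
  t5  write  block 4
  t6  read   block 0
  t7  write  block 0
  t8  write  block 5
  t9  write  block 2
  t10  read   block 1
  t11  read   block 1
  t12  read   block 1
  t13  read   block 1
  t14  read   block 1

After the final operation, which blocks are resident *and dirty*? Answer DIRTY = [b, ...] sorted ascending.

DIRTY = [2]

0: W B2 → L0 miss [D]
1: W B0 → L0 miss wb→B2 [D]
2: R B0 → L0 hit [D]
3: W B4 → L0 miss wb→B0 [D]
4: R B4 → L0 hit [D]
5: W B4 → L0 hit [D]
6: R B0 → L0 miss wb→B4 [-]
7: W B0 → L0 hit [D]
8: W B5 → L1 miss [D]
9: W B2 → L0 miss wb→B0 [D]
10: R B1 → L1 miss wb→B5 [-]
11: R B1 → L1 hit [-]
12: R B1 → L1 hit [-]
13: R B1 → L1 hit [-]
14: R B1 → L1 hit [-]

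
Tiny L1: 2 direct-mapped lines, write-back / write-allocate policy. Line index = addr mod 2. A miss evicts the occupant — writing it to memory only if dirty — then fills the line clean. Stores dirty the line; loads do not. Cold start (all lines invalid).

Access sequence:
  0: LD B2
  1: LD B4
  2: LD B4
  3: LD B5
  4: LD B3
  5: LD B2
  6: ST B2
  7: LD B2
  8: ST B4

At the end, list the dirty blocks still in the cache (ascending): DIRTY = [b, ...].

DIRTY = [4]

0: R B2 -> L0 miss  d=-]
1: R B4 -> L0 miss  d=-]
2: R B4 -> L0 hit  d=-]
3: R B5 -> L1 miss  d=-]
4: R B3 -> L1 miss  d=-]
5: R B2 -> L0 miss  d=-]
6: W B2 -> L0 hit  d=D]
7: R B2 -> L0 hit  d=D]
8: W B4 -> L0 miss wb->B2  d=D]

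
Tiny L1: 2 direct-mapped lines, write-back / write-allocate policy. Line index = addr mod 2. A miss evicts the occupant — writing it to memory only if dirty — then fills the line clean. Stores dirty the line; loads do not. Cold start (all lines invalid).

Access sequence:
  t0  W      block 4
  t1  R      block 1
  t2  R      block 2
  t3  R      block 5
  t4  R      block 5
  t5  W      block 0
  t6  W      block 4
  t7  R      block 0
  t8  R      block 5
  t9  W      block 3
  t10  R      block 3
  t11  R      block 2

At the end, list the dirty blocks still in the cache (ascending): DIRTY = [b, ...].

0: W B4 → L0 miss [D]
1: R B1 → L1 miss [-]
2: R B2 → L0 miss wb→B4 [-]
3: R B5 → L1 miss [-]
4: R B5 → L1 hit [-]
5: W B0 → L0 miss [D]
6: W B4 → L0 miss wb→B0 [D]
7: R B0 → L0 miss wb→B4 [-]
8: R B5 → L1 hit [-]
9: W B3 → L1 miss [D]
10: R B3 → L1 hit [D]
11: R B2 → L0 miss [-]

DIRTY = [3]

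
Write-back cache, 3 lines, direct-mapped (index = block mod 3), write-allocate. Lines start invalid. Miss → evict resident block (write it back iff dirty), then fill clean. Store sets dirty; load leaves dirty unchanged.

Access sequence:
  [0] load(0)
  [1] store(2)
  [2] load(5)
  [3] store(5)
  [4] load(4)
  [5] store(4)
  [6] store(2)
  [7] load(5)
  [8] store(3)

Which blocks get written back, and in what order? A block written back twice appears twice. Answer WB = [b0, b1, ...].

0: R B0 → L0 miss [-]
1: W B2 → L2 miss [D]
2: R B5 → L2 miss wb→B2 [-]
3: W B5 → L2 hit [D]
4: R B4 → L1 miss [-]
5: W B4 → L1 hit [D]
6: W B2 → L2 miss wb→B5 [D]
7: R B5 → L2 miss wb→B2 [-]
8: W B3 → L0 miss [D]

WB = [2, 5, 2]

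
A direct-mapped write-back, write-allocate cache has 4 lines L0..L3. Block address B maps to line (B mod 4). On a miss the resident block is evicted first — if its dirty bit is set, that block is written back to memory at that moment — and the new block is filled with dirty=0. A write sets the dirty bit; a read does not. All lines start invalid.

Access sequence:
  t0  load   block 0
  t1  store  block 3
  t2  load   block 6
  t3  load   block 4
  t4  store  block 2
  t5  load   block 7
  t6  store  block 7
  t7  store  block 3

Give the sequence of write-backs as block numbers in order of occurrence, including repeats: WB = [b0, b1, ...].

WB = [3, 7]

  0 | R B0 → L0 miss [-]
  1 | W B3 → L3 miss [D]
  2 | R B6 → L2 miss [-]
  3 | R B4 → L0 miss [-]
  4 | W B2 → L2 miss [D]
  5 | R B7 → L3 miss wb→B3 [-]
  6 | W B7 → L3 hit [D]
  7 | W B3 → L3 miss wb→B7 [D]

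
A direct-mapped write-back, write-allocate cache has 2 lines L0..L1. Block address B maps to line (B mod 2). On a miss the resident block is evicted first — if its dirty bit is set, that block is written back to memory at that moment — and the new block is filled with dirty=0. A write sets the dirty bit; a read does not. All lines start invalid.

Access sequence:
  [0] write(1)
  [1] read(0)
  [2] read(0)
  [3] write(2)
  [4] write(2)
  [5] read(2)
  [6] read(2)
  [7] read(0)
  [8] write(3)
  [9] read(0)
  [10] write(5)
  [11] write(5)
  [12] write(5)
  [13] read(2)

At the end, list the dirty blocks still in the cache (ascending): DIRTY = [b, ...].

DIRTY = [5]

0: W B1 -> L1 miss  d=D]
1: R B0 -> L0 miss  d=-]
2: R B0 -> L0 hit  d=-]
3: W B2 -> L0 miss  d=D]
4: W B2 -> L0 hit  d=D]
5: R B2 -> L0 hit  d=D]
6: R B2 -> L0 hit  d=D]
7: R B0 -> L0 miss wb->B2  d=-]
8: W B3 -> L1 miss wb->B1  d=D]
9: R B0 -> L0 hit  d=-]
10: W B5 -> L1 miss wb->B3  d=D]
11: W B5 -> L1 hit  d=D]
12: W B5 -> L1 hit  d=D]
13: R B2 -> L0 miss  d=-]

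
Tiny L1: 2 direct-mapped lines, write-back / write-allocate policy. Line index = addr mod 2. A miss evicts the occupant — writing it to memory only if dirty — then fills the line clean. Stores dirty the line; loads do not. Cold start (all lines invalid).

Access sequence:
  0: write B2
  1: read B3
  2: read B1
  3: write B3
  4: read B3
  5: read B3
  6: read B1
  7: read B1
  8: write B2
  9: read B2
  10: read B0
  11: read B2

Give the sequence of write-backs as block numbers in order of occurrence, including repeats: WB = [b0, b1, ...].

  0 | W B2 → L0 miss [D]
  1 | R B3 → L1 miss [-]
  2 | R B1 → L1 miss [-]
  3 | W B3 → L1 miss [D]
  4 | R B3 → L1 hit [D]
  5 | R B3 → L1 hit [D]
  6 | R B1 → L1 miss wb→B3 [-]
  7 | R B1 → L1 hit [-]
  8 | W B2 → L0 hit [D]
  9 | R B2 → L0 hit [D]
  10 | R B0 → L0 miss wb→B2 [-]
  11 | R B2 → L0 miss [-]

WB = [3, 2]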